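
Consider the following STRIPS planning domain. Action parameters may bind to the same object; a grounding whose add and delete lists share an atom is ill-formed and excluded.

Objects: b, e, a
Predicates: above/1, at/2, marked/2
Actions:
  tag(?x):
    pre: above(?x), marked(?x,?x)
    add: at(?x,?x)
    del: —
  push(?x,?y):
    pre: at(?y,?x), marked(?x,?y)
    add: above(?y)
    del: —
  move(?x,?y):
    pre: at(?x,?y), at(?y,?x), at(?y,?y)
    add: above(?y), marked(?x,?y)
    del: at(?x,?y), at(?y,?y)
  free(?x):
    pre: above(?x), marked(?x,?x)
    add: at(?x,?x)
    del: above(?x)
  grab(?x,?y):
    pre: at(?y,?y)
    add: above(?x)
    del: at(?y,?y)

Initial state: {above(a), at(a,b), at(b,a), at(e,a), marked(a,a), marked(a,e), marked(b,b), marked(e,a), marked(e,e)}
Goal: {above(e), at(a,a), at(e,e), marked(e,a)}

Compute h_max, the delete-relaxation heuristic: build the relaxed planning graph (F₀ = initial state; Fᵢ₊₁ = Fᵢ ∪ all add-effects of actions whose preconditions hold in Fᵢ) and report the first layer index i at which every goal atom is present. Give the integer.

F0 = init (9 atoms)
F1 = F0 ∪ {above(e), at(a,a)}  (11 atoms)
F2 = F1 ∪ {above(b), at(e,e), marked(b,a)}  (14 atoms)
goal ⊆ F2  ⇒  h_max = 2

2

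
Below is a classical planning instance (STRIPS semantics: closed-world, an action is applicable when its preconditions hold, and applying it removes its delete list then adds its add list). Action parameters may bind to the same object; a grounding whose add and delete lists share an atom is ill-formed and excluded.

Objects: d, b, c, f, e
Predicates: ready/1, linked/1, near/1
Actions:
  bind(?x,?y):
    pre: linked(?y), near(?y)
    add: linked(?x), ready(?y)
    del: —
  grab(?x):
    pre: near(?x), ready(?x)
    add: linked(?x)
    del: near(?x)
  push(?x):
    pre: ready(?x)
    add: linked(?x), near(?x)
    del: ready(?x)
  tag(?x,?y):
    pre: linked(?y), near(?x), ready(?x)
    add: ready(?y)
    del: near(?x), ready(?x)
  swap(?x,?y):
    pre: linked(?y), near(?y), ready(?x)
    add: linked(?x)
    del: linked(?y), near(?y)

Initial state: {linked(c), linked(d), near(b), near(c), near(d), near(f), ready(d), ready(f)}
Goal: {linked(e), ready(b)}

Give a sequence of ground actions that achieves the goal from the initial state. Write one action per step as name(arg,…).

bind(b,d); bind(e,b)

1. bind(b,d)  →  {linked(b), linked(c), linked(d), near(b), near(c), near(d), near(f), ready(d), ready(f)}
2. bind(e,b)  →  {linked(b), linked(c), linked(d), linked(e), near(b), near(c), near(d), near(f), ready(b), ready(d), ready(f)}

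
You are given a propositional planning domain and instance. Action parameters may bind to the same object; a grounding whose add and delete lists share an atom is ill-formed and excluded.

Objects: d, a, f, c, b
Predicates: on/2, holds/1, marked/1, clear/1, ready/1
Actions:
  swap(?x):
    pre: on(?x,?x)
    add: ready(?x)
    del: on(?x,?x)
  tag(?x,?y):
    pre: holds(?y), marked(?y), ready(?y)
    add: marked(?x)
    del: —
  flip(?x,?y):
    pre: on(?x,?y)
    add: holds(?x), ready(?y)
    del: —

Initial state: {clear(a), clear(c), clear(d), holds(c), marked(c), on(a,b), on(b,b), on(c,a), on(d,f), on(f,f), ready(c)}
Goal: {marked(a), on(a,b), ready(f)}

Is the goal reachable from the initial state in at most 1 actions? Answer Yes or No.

No

1. swap(f)  →  {clear(a), clear(c), clear(d), holds(c), marked(c), on(a,b), on(b,b), on(c,a), on(d,f), ready(c), ready(f)}
2. tag(a,c)  →  {clear(a), clear(c), clear(d), holds(c), marked(a), marked(c), on(a,b), on(b,b), on(c,a), on(d,f), ready(c), ready(f)}
optimal plan length = 2; 2 > 1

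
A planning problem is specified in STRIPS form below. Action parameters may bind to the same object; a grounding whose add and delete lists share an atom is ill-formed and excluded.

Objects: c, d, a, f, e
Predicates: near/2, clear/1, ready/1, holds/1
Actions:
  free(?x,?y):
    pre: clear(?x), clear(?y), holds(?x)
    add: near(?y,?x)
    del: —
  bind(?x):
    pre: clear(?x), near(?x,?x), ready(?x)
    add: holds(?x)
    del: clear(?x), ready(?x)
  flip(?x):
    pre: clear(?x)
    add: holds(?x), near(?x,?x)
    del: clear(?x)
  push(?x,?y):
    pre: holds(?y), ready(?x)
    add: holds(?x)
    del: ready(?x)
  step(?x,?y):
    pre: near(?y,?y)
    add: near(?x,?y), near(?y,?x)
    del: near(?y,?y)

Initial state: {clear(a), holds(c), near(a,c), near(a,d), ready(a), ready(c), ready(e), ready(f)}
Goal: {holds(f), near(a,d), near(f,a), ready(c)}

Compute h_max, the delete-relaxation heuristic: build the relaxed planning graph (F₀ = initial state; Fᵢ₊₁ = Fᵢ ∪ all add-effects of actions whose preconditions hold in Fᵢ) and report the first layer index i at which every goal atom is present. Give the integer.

F0 = init (8 atoms)
F1 = F0 ∪ {holds(a), holds(e), holds(f), near(a,a)}  (12 atoms)
F2 = F1 ∪ {near(a,e), near(a,f), near(c,a), near(d,a), near(e,a), near(f,a)}  (18 atoms)
goal ⊆ F2  ⇒  h_max = 2

2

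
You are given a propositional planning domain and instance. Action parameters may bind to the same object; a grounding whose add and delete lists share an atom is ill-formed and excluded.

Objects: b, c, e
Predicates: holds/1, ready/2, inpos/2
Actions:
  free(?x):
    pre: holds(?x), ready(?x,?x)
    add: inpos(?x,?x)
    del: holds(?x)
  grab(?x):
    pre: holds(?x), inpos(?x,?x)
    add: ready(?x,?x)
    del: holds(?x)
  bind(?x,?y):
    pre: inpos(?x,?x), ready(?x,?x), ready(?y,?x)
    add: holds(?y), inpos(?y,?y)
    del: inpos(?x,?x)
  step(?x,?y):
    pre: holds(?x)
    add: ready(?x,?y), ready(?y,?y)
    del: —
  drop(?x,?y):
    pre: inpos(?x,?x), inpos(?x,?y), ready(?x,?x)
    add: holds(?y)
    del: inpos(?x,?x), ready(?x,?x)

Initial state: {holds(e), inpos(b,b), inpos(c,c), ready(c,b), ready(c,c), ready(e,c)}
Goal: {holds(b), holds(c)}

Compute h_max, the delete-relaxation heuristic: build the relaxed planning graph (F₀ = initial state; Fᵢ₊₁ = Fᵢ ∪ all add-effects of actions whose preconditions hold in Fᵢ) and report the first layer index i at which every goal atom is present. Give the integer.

F0 = init (6 atoms)
F1 = F0 ∪ {holds(c), inpos(e,e), ready(b,b), ready(e,b), ready(e,e)}  (11 atoms)
F2 = F1 ∪ {holds(b), ready(c,e)}  (13 atoms)
goal ⊆ F2  ⇒  h_max = 2

2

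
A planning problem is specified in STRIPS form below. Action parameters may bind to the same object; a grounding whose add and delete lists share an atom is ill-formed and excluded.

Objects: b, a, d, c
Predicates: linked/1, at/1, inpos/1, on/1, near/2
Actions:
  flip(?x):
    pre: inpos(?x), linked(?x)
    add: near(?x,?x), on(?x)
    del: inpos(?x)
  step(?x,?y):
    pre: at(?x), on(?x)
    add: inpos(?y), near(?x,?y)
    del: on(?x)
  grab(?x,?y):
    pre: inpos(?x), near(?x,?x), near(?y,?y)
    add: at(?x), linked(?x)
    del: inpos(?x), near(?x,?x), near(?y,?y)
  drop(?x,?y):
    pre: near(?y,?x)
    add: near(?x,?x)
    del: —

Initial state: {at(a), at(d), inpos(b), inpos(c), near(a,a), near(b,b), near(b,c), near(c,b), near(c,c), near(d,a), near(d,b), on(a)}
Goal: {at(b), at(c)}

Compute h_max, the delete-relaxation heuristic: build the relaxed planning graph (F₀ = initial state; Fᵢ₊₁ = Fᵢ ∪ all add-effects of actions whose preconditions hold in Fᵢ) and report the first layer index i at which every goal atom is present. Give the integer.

F0 = init (12 atoms)
F1 = F0 ∪ {at(b), at(c), inpos(a), inpos(d), linked(b), linked(c), near(a,b), near(a,c), near(a,d)}  (21 atoms)
goal ⊆ F1  ⇒  h_max = 1

1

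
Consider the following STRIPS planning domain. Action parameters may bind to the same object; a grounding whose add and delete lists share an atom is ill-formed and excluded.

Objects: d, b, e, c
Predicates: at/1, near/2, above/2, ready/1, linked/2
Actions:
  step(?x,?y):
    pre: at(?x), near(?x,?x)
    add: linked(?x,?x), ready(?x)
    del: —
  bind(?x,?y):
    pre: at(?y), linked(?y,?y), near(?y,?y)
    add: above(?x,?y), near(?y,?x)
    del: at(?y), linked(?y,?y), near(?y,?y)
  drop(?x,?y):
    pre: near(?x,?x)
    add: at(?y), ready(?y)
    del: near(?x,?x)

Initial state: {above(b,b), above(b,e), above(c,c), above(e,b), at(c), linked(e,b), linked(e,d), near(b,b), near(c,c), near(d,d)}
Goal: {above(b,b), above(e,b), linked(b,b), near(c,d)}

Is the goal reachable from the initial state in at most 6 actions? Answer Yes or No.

Yes

1. step(c,d)  →  {above(b,b), above(b,e), above(c,c), above(e,b), at(c), linked(c,c), linked(e,b), linked(e,d), near(b,b), near(c,c), near(d,d), ready(c)}
2. bind(d,c)  →  {above(b,b), above(b,e), above(c,c), above(d,c), above(e,b), linked(e,b), linked(e,d), near(b,b), near(c,d), near(d,d), ready(c)}
3. drop(d,b)  →  {above(b,b), above(b,e), above(c,c), above(d,c), above(e,b), at(b), linked(e,b), linked(e,d), near(b,b), near(c,d), ready(b), ready(c)}
4. step(b,d)  →  {above(b,b), above(b,e), above(c,c), above(d,c), above(e,b), at(b), linked(b,b), linked(e,b), linked(e,d), near(b,b), near(c,d), ready(b), ready(c)}
optimal plan length = 4; 4 ≤ 6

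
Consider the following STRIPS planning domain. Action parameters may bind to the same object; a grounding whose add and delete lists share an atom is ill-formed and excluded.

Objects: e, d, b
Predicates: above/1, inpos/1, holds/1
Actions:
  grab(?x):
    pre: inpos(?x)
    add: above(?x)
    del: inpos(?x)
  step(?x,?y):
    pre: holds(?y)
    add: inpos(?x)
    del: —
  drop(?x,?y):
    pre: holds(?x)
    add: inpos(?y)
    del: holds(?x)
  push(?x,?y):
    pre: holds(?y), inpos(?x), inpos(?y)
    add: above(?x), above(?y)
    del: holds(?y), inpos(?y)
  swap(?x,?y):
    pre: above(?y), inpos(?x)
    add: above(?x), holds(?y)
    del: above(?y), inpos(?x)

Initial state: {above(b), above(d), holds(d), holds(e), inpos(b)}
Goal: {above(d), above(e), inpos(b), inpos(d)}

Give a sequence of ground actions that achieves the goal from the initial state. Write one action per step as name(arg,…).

step(e,e); grab(e); step(d,e)

1. step(e,e)  →  {above(b), above(d), holds(d), holds(e), inpos(b), inpos(e)}
2. grab(e)  →  {above(b), above(d), above(e), holds(d), holds(e), inpos(b)}
3. step(d,e)  →  {above(b), above(d), above(e), holds(d), holds(e), inpos(b), inpos(d)}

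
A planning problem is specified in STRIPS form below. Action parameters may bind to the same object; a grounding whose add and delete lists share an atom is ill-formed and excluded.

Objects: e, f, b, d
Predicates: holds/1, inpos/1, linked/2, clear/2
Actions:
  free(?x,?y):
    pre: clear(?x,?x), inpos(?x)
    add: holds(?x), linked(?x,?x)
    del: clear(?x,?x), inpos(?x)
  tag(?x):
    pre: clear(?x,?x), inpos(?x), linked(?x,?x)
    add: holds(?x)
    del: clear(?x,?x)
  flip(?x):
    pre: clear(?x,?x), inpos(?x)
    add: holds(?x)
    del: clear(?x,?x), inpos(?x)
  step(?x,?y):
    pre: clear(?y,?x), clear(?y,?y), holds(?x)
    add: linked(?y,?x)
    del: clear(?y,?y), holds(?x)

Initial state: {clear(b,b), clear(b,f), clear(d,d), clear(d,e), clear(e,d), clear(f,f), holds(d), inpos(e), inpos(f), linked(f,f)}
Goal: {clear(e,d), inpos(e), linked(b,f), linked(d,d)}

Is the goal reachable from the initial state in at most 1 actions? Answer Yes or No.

No

1. free(f,e)  →  {clear(b,b), clear(b,f), clear(d,d), clear(d,e), clear(e,d), holds(d), holds(f), inpos(e), linked(f,f)}
2. step(f,b)  →  {clear(b,f), clear(d,d), clear(d,e), clear(e,d), holds(d), inpos(e), linked(b,f), linked(f,f)}
3. step(d,d)  →  {clear(b,f), clear(d,e), clear(e,d), inpos(e), linked(b,f), linked(d,d), linked(f,f)}
optimal plan length = 3; 3 > 1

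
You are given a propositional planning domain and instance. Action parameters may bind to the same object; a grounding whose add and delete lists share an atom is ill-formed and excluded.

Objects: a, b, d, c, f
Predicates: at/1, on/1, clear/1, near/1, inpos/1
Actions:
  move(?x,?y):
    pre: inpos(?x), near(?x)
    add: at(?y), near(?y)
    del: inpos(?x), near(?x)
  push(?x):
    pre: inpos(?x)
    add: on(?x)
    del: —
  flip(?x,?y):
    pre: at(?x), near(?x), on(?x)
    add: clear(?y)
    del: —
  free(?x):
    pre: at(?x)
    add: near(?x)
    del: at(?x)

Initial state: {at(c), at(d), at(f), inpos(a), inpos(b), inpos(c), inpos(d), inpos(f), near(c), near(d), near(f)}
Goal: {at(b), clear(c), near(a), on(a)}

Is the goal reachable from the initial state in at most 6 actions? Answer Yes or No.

Yes

1. move(d,a)  →  {at(a), at(c), at(d), at(f), inpos(a), inpos(b), inpos(c), inpos(f), near(a), near(c), near(f)}
2. move(c,b)  →  {at(a), at(b), at(c), at(d), at(f), inpos(a), inpos(b), inpos(f), near(a), near(b), near(f)}
3. push(a)  →  {at(a), at(b), at(c), at(d), at(f), inpos(a), inpos(b), inpos(f), near(a), near(b), near(f), on(a)}
4. flip(a,c)  →  {at(a), at(b), at(c), at(d), at(f), clear(c), inpos(a), inpos(b), inpos(f), near(a), near(b), near(f), on(a)}
optimal plan length = 4; 4 ≤ 6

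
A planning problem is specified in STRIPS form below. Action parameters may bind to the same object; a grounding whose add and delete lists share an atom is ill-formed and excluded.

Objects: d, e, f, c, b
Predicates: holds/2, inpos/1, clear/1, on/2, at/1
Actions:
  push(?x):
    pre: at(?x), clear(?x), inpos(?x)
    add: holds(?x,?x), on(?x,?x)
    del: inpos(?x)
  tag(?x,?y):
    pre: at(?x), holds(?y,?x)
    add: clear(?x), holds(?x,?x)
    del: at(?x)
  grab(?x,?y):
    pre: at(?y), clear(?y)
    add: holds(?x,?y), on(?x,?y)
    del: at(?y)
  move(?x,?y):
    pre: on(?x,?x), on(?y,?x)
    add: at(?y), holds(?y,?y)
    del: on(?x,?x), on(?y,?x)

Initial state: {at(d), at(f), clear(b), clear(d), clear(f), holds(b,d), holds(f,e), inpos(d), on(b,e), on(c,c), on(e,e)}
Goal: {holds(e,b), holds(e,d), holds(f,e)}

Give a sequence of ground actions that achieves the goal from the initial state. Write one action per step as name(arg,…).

1. grab(e,d)  →  {at(f), clear(b), clear(d), clear(f), holds(b,d), holds(e,d), holds(f,e), inpos(d), on(b,e), on(c,c), on(e,d), on(e,e)}
2. move(e,b)  →  {at(b), at(f), clear(b), clear(d), clear(f), holds(b,b), holds(b,d), holds(e,d), holds(f,e), inpos(d), on(c,c), on(e,d)}
3. grab(e,b)  →  {at(f), clear(b), clear(d), clear(f), holds(b,b), holds(b,d), holds(e,b), holds(e,d), holds(f,e), inpos(d), on(c,c), on(e,b), on(e,d)}

grab(e,d); move(e,b); grab(e,b)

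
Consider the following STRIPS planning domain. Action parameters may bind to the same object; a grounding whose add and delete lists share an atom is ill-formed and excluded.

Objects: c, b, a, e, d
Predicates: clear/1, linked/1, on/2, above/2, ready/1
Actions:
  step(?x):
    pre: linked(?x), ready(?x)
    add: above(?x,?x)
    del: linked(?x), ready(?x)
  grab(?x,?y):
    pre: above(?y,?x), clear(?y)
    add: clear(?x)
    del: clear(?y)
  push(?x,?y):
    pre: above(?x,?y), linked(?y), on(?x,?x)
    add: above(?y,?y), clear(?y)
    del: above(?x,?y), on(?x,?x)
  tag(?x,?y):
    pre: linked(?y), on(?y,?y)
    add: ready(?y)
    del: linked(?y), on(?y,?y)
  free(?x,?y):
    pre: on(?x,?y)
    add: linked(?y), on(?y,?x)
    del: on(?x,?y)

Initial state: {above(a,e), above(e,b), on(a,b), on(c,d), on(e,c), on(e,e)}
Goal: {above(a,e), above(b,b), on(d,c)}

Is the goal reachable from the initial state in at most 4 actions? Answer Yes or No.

Yes

1. free(c,d)  →  {above(a,e), above(e,b), linked(d), on(a,b), on(d,c), on(e,c), on(e,e)}
2. free(a,b)  →  {above(a,e), above(e,b), linked(b), linked(d), on(b,a), on(d,c), on(e,c), on(e,e)}
3. push(e,b)  →  {above(a,e), above(b,b), clear(b), linked(b), linked(d), on(b,a), on(d,c), on(e,c)}
optimal plan length = 3; 3 ≤ 4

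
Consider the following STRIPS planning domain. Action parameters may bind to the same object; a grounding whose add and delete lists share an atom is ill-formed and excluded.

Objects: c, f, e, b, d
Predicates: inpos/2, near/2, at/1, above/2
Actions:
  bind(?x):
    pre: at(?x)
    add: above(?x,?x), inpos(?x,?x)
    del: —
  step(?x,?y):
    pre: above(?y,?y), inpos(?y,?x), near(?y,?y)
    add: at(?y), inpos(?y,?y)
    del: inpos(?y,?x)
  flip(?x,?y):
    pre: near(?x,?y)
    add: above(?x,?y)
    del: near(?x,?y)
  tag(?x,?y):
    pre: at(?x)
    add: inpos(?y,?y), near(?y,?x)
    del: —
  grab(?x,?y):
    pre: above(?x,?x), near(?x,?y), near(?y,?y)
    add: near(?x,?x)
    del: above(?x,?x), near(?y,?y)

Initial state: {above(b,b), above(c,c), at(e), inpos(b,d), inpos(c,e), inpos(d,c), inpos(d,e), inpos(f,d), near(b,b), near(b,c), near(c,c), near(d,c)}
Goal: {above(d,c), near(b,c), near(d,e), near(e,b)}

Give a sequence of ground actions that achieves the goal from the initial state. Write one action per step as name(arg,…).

1. step(d,b)  →  {above(b,b), above(c,c), at(b), at(e), inpos(b,b), inpos(c,e), inpos(d,c), inpos(d,e), inpos(f,d), near(b,b), near(b,c), near(c,c), near(d,c)}
2. flip(d,c)  →  {above(b,b), above(c,c), above(d,c), at(b), at(e), inpos(b,b), inpos(c,e), inpos(d,c), inpos(d,e), inpos(f,d), near(b,b), near(b,c), near(c,c)}
3. tag(e,d)  →  {above(b,b), above(c,c), above(d,c), at(b), at(e), inpos(b,b), inpos(c,e), inpos(d,c), inpos(d,d), inpos(d,e), inpos(f,d), near(b,b), near(b,c), near(c,c), near(d,e)}
4. tag(b,e)  →  {above(b,b), above(c,c), above(d,c), at(b), at(e), inpos(b,b), inpos(c,e), inpos(d,c), inpos(d,d), inpos(d,e), inpos(e,e), inpos(f,d), near(b,b), near(b,c), near(c,c), near(d,e), near(e,b)}

step(d,b); flip(d,c); tag(e,d); tag(b,e)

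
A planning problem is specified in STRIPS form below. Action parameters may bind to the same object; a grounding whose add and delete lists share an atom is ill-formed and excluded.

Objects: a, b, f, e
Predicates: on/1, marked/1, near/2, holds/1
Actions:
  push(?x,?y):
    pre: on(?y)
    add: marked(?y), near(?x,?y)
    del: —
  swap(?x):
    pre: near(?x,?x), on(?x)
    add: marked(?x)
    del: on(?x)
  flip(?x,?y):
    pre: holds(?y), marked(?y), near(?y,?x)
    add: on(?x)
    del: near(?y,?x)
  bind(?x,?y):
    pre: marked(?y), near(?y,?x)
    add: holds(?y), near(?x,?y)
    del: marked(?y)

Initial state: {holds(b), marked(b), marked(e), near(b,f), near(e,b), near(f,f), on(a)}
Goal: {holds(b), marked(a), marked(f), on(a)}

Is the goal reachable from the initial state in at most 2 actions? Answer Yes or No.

No

1. push(a,a)  →  {holds(b), marked(a), marked(b), marked(e), near(a,a), near(b,f), near(e,b), near(f,f), on(a)}
2. flip(f,b)  →  {holds(b), marked(a), marked(b), marked(e), near(a,a), near(e,b), near(f,f), on(a), on(f)}
3. push(a,f)  →  {holds(b), marked(a), marked(b), marked(e), marked(f), near(a,a), near(a,f), near(e,b), near(f,f), on(a), on(f)}
optimal plan length = 3; 3 > 2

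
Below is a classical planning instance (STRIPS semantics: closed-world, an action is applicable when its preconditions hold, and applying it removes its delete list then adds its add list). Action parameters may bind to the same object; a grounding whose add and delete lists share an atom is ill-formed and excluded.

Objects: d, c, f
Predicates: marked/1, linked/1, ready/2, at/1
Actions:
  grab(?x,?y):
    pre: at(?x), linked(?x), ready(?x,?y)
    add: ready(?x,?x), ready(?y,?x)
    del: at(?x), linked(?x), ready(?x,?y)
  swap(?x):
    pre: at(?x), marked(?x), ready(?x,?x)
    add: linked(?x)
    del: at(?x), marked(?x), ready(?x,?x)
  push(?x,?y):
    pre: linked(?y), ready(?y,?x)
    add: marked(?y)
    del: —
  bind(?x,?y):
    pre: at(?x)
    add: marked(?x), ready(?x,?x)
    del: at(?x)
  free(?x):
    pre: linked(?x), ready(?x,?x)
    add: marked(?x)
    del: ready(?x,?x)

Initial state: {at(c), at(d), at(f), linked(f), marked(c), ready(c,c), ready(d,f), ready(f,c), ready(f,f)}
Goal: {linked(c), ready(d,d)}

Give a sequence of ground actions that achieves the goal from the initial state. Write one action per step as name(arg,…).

swap(c); bind(d,d)

1. swap(c)  →  {at(d), at(f), linked(c), linked(f), ready(d,f), ready(f,c), ready(f,f)}
2. bind(d,d)  →  {at(f), linked(c), linked(f), marked(d), ready(d,d), ready(d,f), ready(f,c), ready(f,f)}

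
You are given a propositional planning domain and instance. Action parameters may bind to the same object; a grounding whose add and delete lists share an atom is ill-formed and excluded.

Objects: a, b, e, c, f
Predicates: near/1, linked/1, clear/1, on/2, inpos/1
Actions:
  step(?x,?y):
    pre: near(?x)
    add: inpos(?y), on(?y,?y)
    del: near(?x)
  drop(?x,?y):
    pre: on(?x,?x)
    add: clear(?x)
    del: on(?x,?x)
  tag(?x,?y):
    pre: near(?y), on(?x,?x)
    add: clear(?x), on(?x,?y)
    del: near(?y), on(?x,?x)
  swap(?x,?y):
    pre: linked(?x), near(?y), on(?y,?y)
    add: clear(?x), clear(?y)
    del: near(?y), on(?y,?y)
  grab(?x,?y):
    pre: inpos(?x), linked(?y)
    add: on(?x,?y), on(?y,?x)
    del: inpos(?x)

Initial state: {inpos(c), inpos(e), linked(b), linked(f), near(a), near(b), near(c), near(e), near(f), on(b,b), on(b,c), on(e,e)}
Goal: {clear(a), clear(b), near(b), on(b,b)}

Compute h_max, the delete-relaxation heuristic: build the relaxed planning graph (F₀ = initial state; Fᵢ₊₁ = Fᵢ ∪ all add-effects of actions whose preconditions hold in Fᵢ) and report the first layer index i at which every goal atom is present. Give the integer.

F0 = init (12 atoms)
F1 = F0 ∪ {clear(b), clear(e), clear(f), inpos(a), inpos(b), inpos(f), on(a,a), on(b,a), on(b,e), on(b,f), on(c,b), on(c,c), on(c,f), on(e,a), on(e,b), on(e,c), on(e,f), on(f,c), on(f,e), on(f,f)}  (32 atoms)
F2 = F1 ∪ {clear(a), clear(c), on(a,b), on(a,c), on(a,e), on(a,f), on(c,a), on(c,e), on(f,a), on(f,b)}  (42 atoms)
goal ⊆ F2  ⇒  h_max = 2

2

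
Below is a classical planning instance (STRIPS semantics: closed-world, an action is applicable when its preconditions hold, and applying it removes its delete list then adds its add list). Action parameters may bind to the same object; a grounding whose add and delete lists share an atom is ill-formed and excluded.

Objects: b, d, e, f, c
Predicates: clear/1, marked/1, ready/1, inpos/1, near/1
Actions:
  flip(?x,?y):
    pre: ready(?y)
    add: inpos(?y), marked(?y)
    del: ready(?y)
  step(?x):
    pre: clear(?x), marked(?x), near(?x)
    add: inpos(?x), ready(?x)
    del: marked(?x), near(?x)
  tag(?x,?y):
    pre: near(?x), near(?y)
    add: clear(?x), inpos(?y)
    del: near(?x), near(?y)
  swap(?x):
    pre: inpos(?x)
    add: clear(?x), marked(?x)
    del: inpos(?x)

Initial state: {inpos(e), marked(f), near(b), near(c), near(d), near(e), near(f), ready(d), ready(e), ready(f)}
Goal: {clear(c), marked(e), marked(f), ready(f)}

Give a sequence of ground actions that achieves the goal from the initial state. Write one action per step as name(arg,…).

1. flip(b,e)  →  {inpos(e), marked(e), marked(f), near(b), near(c), near(d), near(e), near(f), ready(d), ready(f)}
2. tag(c,b)  →  {clear(c), inpos(b), inpos(e), marked(e), marked(f), near(d), near(e), near(f), ready(d), ready(f)}

flip(b,e); tag(c,b)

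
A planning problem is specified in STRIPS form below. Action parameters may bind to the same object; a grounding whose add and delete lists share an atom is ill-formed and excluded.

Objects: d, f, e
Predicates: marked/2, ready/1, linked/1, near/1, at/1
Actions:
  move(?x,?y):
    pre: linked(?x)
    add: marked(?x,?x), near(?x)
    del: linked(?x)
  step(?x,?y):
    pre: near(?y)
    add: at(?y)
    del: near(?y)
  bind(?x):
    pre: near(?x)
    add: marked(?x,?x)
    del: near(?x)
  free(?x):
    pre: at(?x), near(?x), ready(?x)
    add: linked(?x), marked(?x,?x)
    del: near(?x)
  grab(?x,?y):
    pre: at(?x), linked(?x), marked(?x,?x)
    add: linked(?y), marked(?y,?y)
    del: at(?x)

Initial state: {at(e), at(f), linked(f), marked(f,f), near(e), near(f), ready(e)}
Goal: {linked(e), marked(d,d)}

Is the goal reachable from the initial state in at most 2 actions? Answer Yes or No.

Yes

1. free(e)  →  {at(e), at(f), linked(e), linked(f), marked(e,e), marked(f,f), near(f), ready(e)}
2. grab(f,d)  →  {at(e), linked(d), linked(e), linked(f), marked(d,d), marked(e,e), marked(f,f), near(f), ready(e)}
optimal plan length = 2; 2 ≤ 2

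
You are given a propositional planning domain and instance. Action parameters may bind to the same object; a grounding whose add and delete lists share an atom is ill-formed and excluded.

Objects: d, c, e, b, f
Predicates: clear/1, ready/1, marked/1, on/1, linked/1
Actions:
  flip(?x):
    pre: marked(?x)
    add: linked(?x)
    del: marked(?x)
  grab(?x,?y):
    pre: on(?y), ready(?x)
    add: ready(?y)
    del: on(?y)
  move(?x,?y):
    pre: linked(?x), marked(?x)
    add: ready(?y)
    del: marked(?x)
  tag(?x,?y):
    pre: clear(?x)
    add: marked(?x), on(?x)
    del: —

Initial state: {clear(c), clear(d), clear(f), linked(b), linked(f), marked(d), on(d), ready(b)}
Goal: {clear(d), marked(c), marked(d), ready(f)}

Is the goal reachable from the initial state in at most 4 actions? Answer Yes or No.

1. tag(c,d)  →  {clear(c), clear(d), clear(f), linked(b), linked(f), marked(c), marked(d), on(c), on(d), ready(b)}
2. tag(f,d)  →  {clear(c), clear(d), clear(f), linked(b), linked(f), marked(c), marked(d), marked(f), on(c), on(d), on(f), ready(b)}
3. grab(b,f)  →  {clear(c), clear(d), clear(f), linked(b), linked(f), marked(c), marked(d), marked(f), on(c), on(d), ready(b), ready(f)}
optimal plan length = 3; 3 ≤ 4

Yes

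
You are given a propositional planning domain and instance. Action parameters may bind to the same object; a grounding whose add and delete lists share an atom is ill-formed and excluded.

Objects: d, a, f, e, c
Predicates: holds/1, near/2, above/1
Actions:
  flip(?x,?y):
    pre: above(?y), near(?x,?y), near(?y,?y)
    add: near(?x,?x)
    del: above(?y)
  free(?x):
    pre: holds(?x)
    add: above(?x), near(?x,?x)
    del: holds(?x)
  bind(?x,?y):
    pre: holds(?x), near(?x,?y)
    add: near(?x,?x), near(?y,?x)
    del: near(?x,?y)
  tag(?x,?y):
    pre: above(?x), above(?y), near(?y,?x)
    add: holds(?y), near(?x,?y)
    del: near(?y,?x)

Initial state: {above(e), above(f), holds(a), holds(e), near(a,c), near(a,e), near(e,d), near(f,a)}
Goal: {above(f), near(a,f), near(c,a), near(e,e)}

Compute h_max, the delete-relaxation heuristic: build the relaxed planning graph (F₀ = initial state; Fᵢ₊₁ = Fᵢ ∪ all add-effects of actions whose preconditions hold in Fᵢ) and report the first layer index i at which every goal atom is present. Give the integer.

F0 = init (8 atoms)
F1 = F0 ∪ {above(a), near(a,a), near(c,a), near(d,e), near(e,a), near(e,e)}  (14 atoms)
F2 = F1 ∪ {holds(f), near(a,f), near(c,c), near(d,d), near(f,f)}  (19 atoms)
goal ⊆ F2  ⇒  h_max = 2

2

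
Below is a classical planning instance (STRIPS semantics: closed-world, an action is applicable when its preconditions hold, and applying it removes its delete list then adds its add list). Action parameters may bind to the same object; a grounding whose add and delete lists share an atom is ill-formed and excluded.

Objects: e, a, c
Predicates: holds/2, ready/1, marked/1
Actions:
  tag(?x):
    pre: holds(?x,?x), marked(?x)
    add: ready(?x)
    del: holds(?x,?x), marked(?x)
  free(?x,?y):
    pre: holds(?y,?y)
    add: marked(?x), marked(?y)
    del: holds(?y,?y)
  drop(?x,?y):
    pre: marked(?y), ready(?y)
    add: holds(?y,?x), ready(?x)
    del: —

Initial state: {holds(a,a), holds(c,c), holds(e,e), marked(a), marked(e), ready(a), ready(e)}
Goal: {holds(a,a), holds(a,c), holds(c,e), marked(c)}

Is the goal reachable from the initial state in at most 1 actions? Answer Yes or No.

1. free(e,c)  →  {holds(a,a), holds(e,e), marked(a), marked(c), marked(e), ready(a), ready(e)}
2. drop(c,a)  →  {holds(a,a), holds(a,c), holds(e,e), marked(a), marked(c), marked(e), ready(a), ready(c), ready(e)}
3. drop(e,c)  →  {holds(a,a), holds(a,c), holds(c,e), holds(e,e), marked(a), marked(c), marked(e), ready(a), ready(c), ready(e)}
optimal plan length = 3; 3 > 1

No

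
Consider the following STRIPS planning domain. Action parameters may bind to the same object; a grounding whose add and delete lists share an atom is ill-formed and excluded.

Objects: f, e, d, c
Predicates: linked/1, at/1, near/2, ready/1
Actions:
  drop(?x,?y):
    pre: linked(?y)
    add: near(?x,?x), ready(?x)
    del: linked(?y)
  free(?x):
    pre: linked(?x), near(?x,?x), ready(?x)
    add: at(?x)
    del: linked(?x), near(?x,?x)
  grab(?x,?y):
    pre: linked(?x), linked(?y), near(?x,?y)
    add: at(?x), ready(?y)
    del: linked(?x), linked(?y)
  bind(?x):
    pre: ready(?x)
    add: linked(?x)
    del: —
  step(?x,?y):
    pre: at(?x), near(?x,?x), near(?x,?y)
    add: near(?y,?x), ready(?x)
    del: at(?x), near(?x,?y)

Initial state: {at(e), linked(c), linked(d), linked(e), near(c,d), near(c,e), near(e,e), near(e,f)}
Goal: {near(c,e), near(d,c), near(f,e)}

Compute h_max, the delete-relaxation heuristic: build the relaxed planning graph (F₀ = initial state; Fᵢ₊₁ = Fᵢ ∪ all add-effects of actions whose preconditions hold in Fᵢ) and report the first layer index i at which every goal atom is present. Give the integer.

F0 = init (8 atoms)
F1 = F0 ∪ {at(c), near(c,c), near(d,d), near(f,e), near(f,f), ready(c), ready(d), ready(e), ready(f)}  (17 atoms)
F2 = F1 ∪ {at(d), linked(f), near(d,c), near(e,c)}  (21 atoms)
goal ⊆ F2  ⇒  h_max = 2

2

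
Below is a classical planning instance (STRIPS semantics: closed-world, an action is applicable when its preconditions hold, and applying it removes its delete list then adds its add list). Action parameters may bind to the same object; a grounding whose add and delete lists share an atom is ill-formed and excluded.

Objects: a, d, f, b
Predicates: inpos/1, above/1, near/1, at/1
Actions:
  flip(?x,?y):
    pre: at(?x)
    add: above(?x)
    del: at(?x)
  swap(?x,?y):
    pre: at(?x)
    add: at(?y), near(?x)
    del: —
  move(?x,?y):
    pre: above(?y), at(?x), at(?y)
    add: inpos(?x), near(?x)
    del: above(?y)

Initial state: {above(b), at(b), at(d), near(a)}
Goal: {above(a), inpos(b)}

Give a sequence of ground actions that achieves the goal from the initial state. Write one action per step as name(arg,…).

1. swap(d,a)  →  {above(b), at(a), at(b), at(d), near(a), near(d)}
2. flip(a,a)  →  {above(a), above(b), at(b), at(d), near(a), near(d)}
3. move(b,b)  →  {above(a), at(b), at(d), inpos(b), near(a), near(b), near(d)}

swap(d,a); flip(a,a); move(b,b)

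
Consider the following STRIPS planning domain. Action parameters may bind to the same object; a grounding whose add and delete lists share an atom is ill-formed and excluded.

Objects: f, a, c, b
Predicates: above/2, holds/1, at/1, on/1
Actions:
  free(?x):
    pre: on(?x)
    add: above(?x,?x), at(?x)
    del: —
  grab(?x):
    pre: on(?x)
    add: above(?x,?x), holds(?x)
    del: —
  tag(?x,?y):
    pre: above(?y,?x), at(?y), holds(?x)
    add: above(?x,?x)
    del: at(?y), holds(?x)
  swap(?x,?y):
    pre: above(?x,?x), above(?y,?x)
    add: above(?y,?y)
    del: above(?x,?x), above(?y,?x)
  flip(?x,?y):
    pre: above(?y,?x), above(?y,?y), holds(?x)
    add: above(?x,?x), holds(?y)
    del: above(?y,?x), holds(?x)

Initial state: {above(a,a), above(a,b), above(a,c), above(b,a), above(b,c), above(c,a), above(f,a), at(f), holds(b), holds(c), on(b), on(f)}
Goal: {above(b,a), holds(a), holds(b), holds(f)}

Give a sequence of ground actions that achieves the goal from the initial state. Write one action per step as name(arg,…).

1. grab(f)  →  {above(a,a), above(a,b), above(a,c), above(b,a), above(b,c), above(c,a), above(f,a), above(f,f), at(f), holds(b), holds(c), holds(f), on(b), on(f)}
2. flip(c,a)  →  {above(a,a), above(a,b), above(b,a), above(b,c), above(c,a), above(c,c), above(f,a), above(f,f), at(f), holds(a), holds(b), holds(f), on(b), on(f)}

grab(f); flip(c,a)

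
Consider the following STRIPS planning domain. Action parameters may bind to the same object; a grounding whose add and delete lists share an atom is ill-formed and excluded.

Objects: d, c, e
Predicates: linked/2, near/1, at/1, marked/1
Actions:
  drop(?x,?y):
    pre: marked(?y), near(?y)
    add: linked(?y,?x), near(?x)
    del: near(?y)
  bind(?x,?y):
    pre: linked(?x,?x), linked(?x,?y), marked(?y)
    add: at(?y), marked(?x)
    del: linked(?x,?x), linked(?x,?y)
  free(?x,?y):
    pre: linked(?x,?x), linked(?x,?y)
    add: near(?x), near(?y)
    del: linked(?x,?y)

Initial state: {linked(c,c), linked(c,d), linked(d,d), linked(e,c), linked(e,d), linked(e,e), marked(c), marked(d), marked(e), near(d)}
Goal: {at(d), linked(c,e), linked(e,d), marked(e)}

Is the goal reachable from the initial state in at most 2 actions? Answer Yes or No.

1. drop(c,d)  →  {linked(c,c), linked(c,d), linked(d,c), linked(d,d), linked(e,c), linked(e,d), linked(e,e), marked(c), marked(d), marked(e), near(c)}
2. drop(e,c)  →  {linked(c,c), linked(c,d), linked(c,e), linked(d,c), linked(d,d), linked(e,c), linked(e,d), linked(e,e), marked(c), marked(d), marked(e), near(e)}
3. bind(d,d)  →  {at(d), linked(c,c), linked(c,d), linked(c,e), linked(d,c), linked(e,c), linked(e,d), linked(e,e), marked(c), marked(d), marked(e), near(e)}
optimal plan length = 3; 3 > 2

No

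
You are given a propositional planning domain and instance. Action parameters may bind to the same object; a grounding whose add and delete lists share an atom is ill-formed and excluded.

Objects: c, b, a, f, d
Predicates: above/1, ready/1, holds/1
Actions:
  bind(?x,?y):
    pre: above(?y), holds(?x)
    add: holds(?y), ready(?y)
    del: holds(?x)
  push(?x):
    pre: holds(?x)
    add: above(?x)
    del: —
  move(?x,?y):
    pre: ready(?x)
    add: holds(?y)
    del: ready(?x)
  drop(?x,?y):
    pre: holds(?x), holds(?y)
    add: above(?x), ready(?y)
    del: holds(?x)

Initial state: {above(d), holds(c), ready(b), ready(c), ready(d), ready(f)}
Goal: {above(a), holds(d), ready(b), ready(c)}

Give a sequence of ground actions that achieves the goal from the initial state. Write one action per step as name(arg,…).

bind(c,d); move(f,a); push(a)

1. bind(c,d)  →  {above(d), holds(d), ready(b), ready(c), ready(d), ready(f)}
2. move(f,a)  →  {above(d), holds(a), holds(d), ready(b), ready(c), ready(d)}
3. push(a)  →  {above(a), above(d), holds(a), holds(d), ready(b), ready(c), ready(d)}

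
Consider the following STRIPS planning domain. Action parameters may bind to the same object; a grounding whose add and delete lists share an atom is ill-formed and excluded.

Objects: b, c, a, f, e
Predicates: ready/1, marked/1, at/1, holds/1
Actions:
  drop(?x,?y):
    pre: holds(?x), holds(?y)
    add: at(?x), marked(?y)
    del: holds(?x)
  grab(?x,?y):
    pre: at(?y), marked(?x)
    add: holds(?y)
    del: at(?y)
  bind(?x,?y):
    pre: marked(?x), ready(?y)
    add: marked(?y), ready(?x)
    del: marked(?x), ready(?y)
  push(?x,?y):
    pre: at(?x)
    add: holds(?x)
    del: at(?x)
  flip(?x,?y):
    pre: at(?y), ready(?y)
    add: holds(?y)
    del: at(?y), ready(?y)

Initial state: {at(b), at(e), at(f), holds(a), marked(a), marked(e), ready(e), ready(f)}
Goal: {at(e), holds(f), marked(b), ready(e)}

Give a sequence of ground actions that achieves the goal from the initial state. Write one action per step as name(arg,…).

1. grab(a,b)  →  {at(e), at(f), holds(a), holds(b), marked(a), marked(e), ready(e), ready(f)}
2. drop(b,b)  →  {at(b), at(e), at(f), holds(a), marked(a), marked(b), marked(e), ready(e), ready(f)}
3. grab(b,f)  →  {at(b), at(e), holds(a), holds(f), marked(a), marked(b), marked(e), ready(e), ready(f)}

grab(a,b); drop(b,b); grab(b,f)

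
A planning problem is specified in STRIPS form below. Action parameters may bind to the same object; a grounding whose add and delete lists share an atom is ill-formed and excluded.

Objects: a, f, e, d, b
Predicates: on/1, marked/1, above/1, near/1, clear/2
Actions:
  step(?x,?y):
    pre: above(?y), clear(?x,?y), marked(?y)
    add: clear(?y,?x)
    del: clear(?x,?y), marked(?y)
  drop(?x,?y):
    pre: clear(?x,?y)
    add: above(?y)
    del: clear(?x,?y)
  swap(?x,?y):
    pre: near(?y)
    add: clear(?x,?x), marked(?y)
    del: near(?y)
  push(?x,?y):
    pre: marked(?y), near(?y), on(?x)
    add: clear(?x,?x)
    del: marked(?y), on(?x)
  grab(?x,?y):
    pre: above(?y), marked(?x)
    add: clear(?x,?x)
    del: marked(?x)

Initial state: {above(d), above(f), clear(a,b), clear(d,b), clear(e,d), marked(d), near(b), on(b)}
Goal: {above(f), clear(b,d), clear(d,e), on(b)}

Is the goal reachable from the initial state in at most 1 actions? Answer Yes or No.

No

1. step(e,d)  →  {above(d), above(f), clear(a,b), clear(d,b), clear(d,e), near(b), on(b)}
2. drop(a,b)  →  {above(b), above(d), above(f), clear(d,b), clear(d,e), near(b), on(b)}
3. swap(a,b)  →  {above(b), above(d), above(f), clear(a,a), clear(d,b), clear(d,e), marked(b), on(b)}
4. step(d,b)  →  {above(b), above(d), above(f), clear(a,a), clear(b,d), clear(d,e), on(b)}
optimal plan length = 4; 4 > 1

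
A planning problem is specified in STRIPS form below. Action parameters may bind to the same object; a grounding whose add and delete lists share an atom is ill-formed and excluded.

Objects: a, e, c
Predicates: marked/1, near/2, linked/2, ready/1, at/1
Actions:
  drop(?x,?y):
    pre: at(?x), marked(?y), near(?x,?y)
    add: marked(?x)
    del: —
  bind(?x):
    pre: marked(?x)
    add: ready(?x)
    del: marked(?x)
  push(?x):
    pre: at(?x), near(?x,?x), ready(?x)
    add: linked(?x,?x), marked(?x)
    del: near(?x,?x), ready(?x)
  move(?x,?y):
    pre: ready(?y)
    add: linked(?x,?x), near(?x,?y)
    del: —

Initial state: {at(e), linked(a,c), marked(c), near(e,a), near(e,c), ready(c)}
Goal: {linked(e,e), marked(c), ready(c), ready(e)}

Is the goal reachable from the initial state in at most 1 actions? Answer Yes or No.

No

1. drop(e,c)  →  {at(e), linked(a,c), marked(c), marked(e), near(e,a), near(e,c), ready(c)}
2. bind(e)  →  {at(e), linked(a,c), marked(c), near(e,a), near(e,c), ready(c), ready(e)}
3. move(e,e)  →  {at(e), linked(a,c), linked(e,e), marked(c), near(e,a), near(e,c), near(e,e), ready(c), ready(e)}
optimal plan length = 3; 3 > 1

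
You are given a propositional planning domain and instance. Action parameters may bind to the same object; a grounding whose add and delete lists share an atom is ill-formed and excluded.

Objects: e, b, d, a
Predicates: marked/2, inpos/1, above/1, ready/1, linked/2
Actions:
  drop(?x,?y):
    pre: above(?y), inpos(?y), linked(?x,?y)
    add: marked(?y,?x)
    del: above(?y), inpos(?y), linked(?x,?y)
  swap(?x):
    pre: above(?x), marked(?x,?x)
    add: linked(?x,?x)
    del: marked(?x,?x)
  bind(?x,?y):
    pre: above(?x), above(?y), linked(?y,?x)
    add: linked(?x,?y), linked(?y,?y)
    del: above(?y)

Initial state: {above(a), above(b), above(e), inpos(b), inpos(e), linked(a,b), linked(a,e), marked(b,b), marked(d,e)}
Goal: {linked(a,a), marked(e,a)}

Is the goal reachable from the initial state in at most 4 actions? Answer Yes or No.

Yes

1. drop(a,e)  →  {above(a), above(b), inpos(b), linked(a,b), marked(b,b), marked(d,e), marked(e,a)}
2. bind(b,a)  →  {above(b), inpos(b), linked(a,a), linked(a,b), linked(b,a), marked(b,b), marked(d,e), marked(e,a)}
optimal plan length = 2; 2 ≤ 4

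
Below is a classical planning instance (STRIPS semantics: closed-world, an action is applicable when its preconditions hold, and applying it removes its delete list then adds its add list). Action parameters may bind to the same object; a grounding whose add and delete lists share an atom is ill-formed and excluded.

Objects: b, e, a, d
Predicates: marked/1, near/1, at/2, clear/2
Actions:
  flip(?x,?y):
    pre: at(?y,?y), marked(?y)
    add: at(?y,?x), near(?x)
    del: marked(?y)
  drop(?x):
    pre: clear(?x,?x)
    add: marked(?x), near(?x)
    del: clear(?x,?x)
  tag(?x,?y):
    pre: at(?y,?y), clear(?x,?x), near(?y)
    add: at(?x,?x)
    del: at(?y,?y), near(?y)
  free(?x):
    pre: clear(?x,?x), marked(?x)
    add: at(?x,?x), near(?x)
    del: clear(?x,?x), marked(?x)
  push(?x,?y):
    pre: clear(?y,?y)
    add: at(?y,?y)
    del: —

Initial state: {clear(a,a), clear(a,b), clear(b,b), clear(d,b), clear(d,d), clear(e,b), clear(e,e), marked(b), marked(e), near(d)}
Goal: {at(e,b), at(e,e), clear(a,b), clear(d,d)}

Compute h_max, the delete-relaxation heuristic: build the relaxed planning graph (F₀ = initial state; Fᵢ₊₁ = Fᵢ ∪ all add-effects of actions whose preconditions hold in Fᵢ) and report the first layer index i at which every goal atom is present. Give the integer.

2

F0 = init (10 atoms)
F1 = F0 ∪ {at(a,a), at(b,b), at(d,d), at(e,e), marked(a), marked(d), near(a), near(b), near(e)}  (19 atoms)
F2 = F1 ∪ {at(a,b), at(a,d), at(a,e), at(b,a), at(b,d), at(b,e), at(d,a), at(d,b), at(d,e), at(e,a), at(e,b), at(e,d)}  (31 atoms)
goal ⊆ F2  ⇒  h_max = 2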